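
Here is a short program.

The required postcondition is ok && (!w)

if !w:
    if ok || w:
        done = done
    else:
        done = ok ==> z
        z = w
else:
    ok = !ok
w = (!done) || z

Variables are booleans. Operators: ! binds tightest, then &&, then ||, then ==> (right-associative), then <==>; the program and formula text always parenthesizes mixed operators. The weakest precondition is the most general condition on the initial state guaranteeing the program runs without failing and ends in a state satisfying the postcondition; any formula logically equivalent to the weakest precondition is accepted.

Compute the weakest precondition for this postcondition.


Working backward. After the program, ok && (!w) must hold.
Before w := (!done) || z: ok && (!((!done) || z))
Then branch requires ((ok || w) ==> (ok && (!((!done) || z)))) && ((!(ok || w)) ==> (ok && (!((!(ok ==> z)) || w)))); else branch requires (!ok) && (!((!done) || z)).
Before the if: ((!w) ==> (((ok || w) ==> (ok && (!((!done) || z)))) && ((!(ok || w)) ==> (ok && (!((!(ok ==> z)) || w)))))) && (w ==> ((!ok) && (!((!done) || z))))
Answer: WP = ((!w) ==> (((ok || w) ==> (ok && (!((!done) || z)))) && ((!(ok || w)) ==> (ok && (!((!(ok ==> z)) || w)))))) && (w ==> ((!ok) && (!((!done) || z))))


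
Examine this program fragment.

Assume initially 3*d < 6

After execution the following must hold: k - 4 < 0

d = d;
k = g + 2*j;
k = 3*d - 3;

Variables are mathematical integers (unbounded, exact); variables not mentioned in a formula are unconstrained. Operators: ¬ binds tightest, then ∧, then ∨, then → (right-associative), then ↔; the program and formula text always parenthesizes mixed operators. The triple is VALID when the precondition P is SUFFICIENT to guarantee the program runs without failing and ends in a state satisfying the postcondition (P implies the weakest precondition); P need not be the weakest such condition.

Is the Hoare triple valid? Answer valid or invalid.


Working backward. After the program, the postcondition k - 4 < 0 must hold; in canonical form it is k < 4.
Before k := 3*d - 3: 3*d < 7
Before k := g + 2*j: 3*d < 7
Before d := d: 3*d < 7
The weakest precondition is 3*d < 7.
Check whether 3*d < 6 implies it.
Every state satisfying the precondition satisfies the weakest precondition: the implication holds.
Answer: valid


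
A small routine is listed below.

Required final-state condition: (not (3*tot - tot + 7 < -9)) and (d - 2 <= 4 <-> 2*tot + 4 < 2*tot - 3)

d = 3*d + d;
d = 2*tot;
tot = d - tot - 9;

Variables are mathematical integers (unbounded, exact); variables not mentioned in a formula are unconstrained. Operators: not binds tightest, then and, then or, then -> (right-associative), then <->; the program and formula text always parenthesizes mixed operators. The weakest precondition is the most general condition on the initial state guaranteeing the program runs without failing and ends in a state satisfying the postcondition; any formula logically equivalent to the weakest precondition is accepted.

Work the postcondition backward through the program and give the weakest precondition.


Working backward. After the program, the postcondition (not (3*tot - tot + 7 < -9)) and (d - 2 <= 4 <-> 2*tot + 4 < 2*tot - 3) must hold; in canonical form it is (not (2*tot < -16)) and (not (d <= 6)).
Before tot := d - tot - 9: (not (2*d < 2*tot + 2)) and (not (d <= 6))
Before d := 2*tot: (not (2*tot < 2)) and (not (2*tot <= 6))
Before d := 3*d + d: (not (2*tot < 2)) and (not (2*tot <= 6))
Answer: WP = (not (2*tot < 2)) and (not (2*tot <= 6))


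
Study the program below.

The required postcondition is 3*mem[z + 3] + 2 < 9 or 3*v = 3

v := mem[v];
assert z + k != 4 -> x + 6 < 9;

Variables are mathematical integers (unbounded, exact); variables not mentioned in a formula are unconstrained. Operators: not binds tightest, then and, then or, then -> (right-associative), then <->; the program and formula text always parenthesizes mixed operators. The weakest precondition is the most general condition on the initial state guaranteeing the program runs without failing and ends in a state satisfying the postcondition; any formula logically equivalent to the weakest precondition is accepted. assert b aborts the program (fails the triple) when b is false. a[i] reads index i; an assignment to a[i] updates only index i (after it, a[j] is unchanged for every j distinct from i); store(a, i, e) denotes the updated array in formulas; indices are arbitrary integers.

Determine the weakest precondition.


Working backward. After the program, the postcondition 3*mem[z + 3] + 2 < 9 or 3*v = 3 must hold; in canonical form it is 3*mem[z + 3] < 7 or 3*v = 3.
Before assert z + k != 4 -> x + 6 < 9: (k + z != 4 -> x < 3) and (3*mem[z + 3] < 7 or 3*v = 3)
Before v := mem[v]: (k + z != 4 -> x < 3) and (3*mem[z + 3] < 7 or 3*mem[v] = 3)
Answer: WP = (k + z != 4 -> x < 3) and (3*mem[z + 3] < 7 or 3*mem[v] = 3)


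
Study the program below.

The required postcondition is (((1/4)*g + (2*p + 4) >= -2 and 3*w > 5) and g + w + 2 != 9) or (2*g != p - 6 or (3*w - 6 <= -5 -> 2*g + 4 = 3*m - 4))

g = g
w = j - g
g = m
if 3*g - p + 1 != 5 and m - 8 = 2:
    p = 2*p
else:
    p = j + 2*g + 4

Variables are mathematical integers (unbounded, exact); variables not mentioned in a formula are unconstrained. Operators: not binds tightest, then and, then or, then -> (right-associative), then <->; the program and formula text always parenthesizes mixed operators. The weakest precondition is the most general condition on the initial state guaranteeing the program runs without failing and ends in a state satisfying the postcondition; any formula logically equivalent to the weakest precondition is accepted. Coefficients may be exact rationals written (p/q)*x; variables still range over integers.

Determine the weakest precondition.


Working backward. After the program, the postcondition (((1/4)*g + (2*p + 4) >= -2 and 3*w > 5) and g + w + 2 != 9) or (2*g != p - 6 or (3*w - 6 <= -5 -> 2*g + 4 = 3*m - 4)) must hold; in canonical form it is ((1/4)*g + 2*p >= -6 and 3*w > 5 and g + w != 7) or 2*g != p - 6 or (3*w <= 1 -> 2*g = 3*m - 8).
Then branch requires ((1/4)*g + 4*p >= -6 and 3*w > 5 and g + w != 7) or 2*g != 2*p - 6 or (3*w <= 1 -> 2*g = 3*m - 8); else branch requires ((17/4)*g + 2*j >= -14 and 3*w > 5 and g + w != 7) or j != 2 or (3*w <= 1 -> 2*g = 3*m - 8).
Before the if: ((3*g != p + 4 and m = 10) -> (((1/4)*g + 4*p >= -6 and 3*w > 5 and g + w != 7) or 2*g != 2*p - 6 or (3*w <= 1 -> 2*g = 3*m - 8))) and ((not (3*g != p + 4 and m = 10)) -> (((17/4)*g + 2*j >= -14 and 3*w > 5 and g + w != 7) or j != 2 or (3*w <= 1 -> 2*g = 3*m - 8)))
Before g := m: ((3*m != p + 4 and m = 10) -> (((1/4)*m + 4*p >= -6 and 3*w > 5 and m + w != 7) or 2*m != 2*p - 6 or (3*w <= 1 -> m = 8))) and ((not (3*m != p + 4 and m = 10)) -> ((2*j + (17/4)*m >= -14 and 3*w > 5 and m + w != 7) or j != 2 or (3*w <= 1 -> m = 8)))
Before w := j - g: ((3*m != p + 4 and m = 10) -> (((1/4)*m + 4*p >= -6 and 3*j > 3*g + 5 and j + m != g + 7) or 2*m != 2*p - 6 or (3*j <= 3*g + 1 -> m = 8))) and ((not (3*m != p + 4 and m = 10)) -> ((2*j + (17/4)*m >= -14 and 3*j > 3*g + 5 and j + m != g + 7) or j != 2 or (3*j <= 3*g + 1 -> m = 8)))
Before g := g: ((3*m != p + 4 and m = 10) -> (((1/4)*m + 4*p >= -6 and 3*j > 3*g + 5 and j + m != g + 7) or 2*m != 2*p - 6 or (3*j <= 3*g + 1 -> m = 8))) and ((not (3*m != p + 4 and m = 10)) -> ((2*j + (17/4)*m >= -14 and 3*j > 3*g + 5 and j + m != g + 7) or j != 2 or (3*j <= 3*g + 1 -> m = 8)))
Answer: WP = ((3*m != p + 4 and m = 10) -> (((1/4)*m + 4*p >= -6 and 3*j > 3*g + 5 and j + m != g + 7) or 2*m != 2*p - 6 or (3*j <= 3*g + 1 -> m = 8))) and ((not (3*m != p + 4 and m = 10)) -> ((2*j + (17/4)*m >= -14 and 3*j > 3*g + 5 and j + m != g + 7) or j != 2 or (3*j <= 3*g + 1 -> m = 8)))


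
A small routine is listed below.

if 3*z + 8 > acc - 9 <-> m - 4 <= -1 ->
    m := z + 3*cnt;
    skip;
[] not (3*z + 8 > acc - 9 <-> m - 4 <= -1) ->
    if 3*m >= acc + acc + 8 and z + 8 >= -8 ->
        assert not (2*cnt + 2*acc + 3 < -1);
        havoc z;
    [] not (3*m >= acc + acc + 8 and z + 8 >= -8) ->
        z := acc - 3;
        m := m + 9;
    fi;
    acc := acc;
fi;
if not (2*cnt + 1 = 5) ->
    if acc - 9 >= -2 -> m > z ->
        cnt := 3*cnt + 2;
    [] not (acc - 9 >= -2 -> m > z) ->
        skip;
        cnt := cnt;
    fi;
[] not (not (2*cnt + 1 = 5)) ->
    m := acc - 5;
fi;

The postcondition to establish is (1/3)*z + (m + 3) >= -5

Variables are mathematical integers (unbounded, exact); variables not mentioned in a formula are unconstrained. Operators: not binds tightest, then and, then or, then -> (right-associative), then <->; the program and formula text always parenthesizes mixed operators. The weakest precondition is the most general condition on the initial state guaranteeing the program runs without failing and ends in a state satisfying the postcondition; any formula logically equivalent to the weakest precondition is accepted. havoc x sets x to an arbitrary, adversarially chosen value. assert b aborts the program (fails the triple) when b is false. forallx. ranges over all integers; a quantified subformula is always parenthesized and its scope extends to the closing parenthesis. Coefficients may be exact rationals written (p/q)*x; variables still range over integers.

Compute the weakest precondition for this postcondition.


Working backward. After the program, the postcondition (1/3)*z + (m + 3) >= -5 must hold; in canonical form it is m + (1/3)*z >= -8.
Then branch requires ((acc >= 7 -> m > z) -> m + (1/3)*z >= -8) and ((not (acc >= 7 -> m > z)) -> m + (1/3)*z >= -8); else branch requires acc + (1/3)*z >= -3.
Before the if: ((not (2*cnt = 4)) -> (((acc >= 7 -> m > z) -> m + (1/3)*z >= -8) and ((not (acc >= 7 -> m > z)) -> m + (1/3)*z >= -8))) and (2*cnt = 4 -> acc + (1/3)*z >= -3)
Then branch requires ((not (2*cnt = 4)) -> (((acc >= 7 -> 3*cnt > 0) -> 3*cnt + (4/3)*z >= -8) and ((not (acc >= 7 -> 3*cnt > 0)) -> 3*cnt + (4/3)*z >= -8))) and (2*cnt = 4 -> acc + (1/3)*z >= -3); else branch requires ((3*m >= 2*acc + 8 and z >= -16) -> ((not (2*acc + 2*cnt < -4)) and (forall z_1. (((not (2*cnt = 4)) -> (((acc >= 7 -> m > z_1) -> m + (1/3)*z_1 >= -8) and ((not (acc >= 7 -> m > z_1)) -> m + (1/3)*z_1 >= -8))) and (2*cnt = 4 -> acc + (1/3)*z_1 >= -3))))) and ((not (3*m >= 2*acc + 8 and z >= -16)) -> (((not (2*cnt = 4)) -> (((acc >= 7 -> m > acc - 12) -> (1/3)*acc + m >= -16) and ((not (acc >= 7 -> m > acc - 12)) -> (1/3)*acc + m >= -16))) and (2*cnt = 4 -> (4/3)*acc >= -2))).
Before the if: ((3*z > acc - 17 <-> m <= 3) -> (((not (2*cnt = 4)) -> (((acc >= 7 -> 3*cnt > 0) -> 3*cnt + (4/3)*z >= -8) and ((not (acc >= 7 -> 3*cnt > 0)) -> 3*cnt + (4/3)*z >= -8))) and (2*cnt = 4 -> acc + (1/3)*z >= -3))) and ((not (3*z > acc - 17 <-> m <= 3)) -> (((3*m >= 2*acc + 8 and z >= -16) -> ((not (2*acc + 2*cnt < -4)) and (forall z_1. (((not (2*cnt = 4)) -> (((acc >= 7 -> m > z_1) -> m + (1/3)*z_1 >= -8) and ((not (acc >= 7 -> m > z_1)) -> m + (1/3)*z_1 >= -8))) and (2*cnt = 4 -> acc + (1/3)*z_1 >= -3))))) and ((not (3*m >= 2*acc + 8 and z >= -16)) -> (((not (2*cnt = 4)) -> (((acc >= 7 -> m > acc - 12) -> (1/3)*acc + m >= -16) and ((not (acc >= 7 -> m > acc - 12)) -> (1/3)*acc + m >= -16))) and (2*cnt = 4 -> (4/3)*acc >= -2)))))
Answer: WP = ((3*z > acc - 17 <-> m <= 3) -> (((not (2*cnt = 4)) -> (((acc >= 7 -> 3*cnt > 0) -> 3*cnt + (4/3)*z >= -8) and ((not (acc >= 7 -> 3*cnt > 0)) -> 3*cnt + (4/3)*z >= -8))) and (2*cnt = 4 -> acc + (1/3)*z >= -3))) and ((not (3*z > acc - 17 <-> m <= 3)) -> (((3*m >= 2*acc + 8 and z >= -16) -> ((not (2*acc + 2*cnt < -4)) and (forall z_1. (((not (2*cnt = 4)) -> (((acc >= 7 -> m > z_1) -> m + (1/3)*z_1 >= -8) and ((not (acc >= 7 -> m > z_1)) -> m + (1/3)*z_1 >= -8))) and (2*cnt = 4 -> acc + (1/3)*z_1 >= -3))))) and ((not (3*m >= 2*acc + 8 and z >= -16)) -> (((not (2*cnt = 4)) -> (((acc >= 7 -> m > acc - 12) -> (1/3)*acc + m >= -16) and ((not (acc >= 7 -> m > acc - 12)) -> (1/3)*acc + m >= -16))) and (2*cnt = 4 -> (4/3)*acc >= -2)))))


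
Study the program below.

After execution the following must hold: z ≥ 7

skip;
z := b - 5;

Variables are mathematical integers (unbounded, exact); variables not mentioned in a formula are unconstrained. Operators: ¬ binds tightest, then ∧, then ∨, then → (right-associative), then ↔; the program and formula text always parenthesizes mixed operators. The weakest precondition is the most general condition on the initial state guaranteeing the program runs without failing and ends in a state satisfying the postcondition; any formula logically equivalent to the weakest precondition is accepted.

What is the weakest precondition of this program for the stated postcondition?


Working backward. After the program, z ≥ 7 must hold.
Before z := b - 5: b ≥ 12
Before skip: b ≥ 12
Answer: WP = b ≥ 12


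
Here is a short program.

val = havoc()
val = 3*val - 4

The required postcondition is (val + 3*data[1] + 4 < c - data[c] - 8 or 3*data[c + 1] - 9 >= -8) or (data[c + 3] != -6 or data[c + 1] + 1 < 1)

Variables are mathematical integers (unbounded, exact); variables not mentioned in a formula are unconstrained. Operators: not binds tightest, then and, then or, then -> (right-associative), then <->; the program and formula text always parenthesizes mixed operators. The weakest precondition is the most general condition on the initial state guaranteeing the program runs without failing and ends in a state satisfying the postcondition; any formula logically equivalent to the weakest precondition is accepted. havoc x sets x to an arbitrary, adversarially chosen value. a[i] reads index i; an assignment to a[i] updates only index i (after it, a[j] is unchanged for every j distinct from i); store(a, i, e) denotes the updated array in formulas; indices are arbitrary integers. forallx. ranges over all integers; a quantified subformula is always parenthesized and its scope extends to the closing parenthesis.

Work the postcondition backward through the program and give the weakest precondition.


Working backward. After the program, the postcondition (val + 3*data[1] + 4 < c - data[c] - 8 or 3*data[c + 1] - 9 >= -8) or (data[c + 3] != -6 or data[c + 1] + 1 < 1) must hold; in canonical form it is 3*data[1] + data[c] + val < c - 12 or 3*data[c + 1] >= 1 or data[c + 3] != -6 or data[c + 1] < 0.
Before val := 3*val - 4: 3*data[1] + data[c] + 3*val < c - 8 or 3*data[c + 1] >= 1 or data[c + 3] != -6 or data[c + 1] < 0
Before havoc val: forall val_1. (3*data[1] + data[c] + 3*val_1 < c - 8 or 3*data[c + 1] >= 1 or data[c + 3] != -6 or data[c + 1] < 0)
Answer: WP = forall val_1. (3*data[1] + data[c] + 3*val_1 < c - 8 or 3*data[c + 1] >= 1 or data[c + 3] != -6 or data[c + 1] < 0)


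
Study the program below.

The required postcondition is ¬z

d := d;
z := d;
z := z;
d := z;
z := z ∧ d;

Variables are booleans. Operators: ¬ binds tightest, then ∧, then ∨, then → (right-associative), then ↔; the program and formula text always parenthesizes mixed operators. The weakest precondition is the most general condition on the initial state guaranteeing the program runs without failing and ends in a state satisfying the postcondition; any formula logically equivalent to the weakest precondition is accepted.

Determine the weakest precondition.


Working backward. After the program, ¬z must hold.
Before z := z ∧ d: ¬(z ∧ d)
Before d := z: ¬z
Before z := z: ¬z
Before z := d: ¬d
Before d := d: ¬d
Answer: WP = ¬d


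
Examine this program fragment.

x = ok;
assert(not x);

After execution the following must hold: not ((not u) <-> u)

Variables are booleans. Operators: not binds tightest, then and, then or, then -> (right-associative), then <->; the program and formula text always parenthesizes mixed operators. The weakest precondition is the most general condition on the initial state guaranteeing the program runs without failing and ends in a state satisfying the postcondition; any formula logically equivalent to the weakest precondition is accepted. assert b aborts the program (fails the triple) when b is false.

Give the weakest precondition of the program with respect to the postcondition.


Working backward. After the program, not ((not u) <-> u) must hold.
Before assert not x: (not x) and (not ((not u) <-> u))
Before x := ok: (not ok) and (not ((not u) <-> u))
Answer: WP = (not ok) and (not ((not u) <-> u))


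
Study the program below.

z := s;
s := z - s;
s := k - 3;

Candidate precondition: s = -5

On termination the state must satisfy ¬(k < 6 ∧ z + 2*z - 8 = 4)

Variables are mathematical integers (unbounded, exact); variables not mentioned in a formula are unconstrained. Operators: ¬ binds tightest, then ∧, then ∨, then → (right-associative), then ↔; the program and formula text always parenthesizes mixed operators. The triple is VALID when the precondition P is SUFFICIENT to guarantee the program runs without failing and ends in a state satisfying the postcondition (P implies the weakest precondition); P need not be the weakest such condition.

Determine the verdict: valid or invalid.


Working backward. After the program, the postcondition ¬(k < 6 ∧ z + 2*z - 8 = 4) must hold; in canonical form it is ¬(k < 6 ∧ 3*z = 12).
Before s := k - 3: ¬(k < 6 ∧ 3*z = 12)
Before s := z - s: ¬(k < 6 ∧ 3*z = 12)
Before z := s: ¬(k < 6 ∧ 3*s = 12)
The weakest precondition is ¬(k < 6 ∧ 3*s = 12).
Check whether s = -5 implies it.
Every state satisfying the precondition satisfies the weakest precondition: the implication holds.
Answer: valid


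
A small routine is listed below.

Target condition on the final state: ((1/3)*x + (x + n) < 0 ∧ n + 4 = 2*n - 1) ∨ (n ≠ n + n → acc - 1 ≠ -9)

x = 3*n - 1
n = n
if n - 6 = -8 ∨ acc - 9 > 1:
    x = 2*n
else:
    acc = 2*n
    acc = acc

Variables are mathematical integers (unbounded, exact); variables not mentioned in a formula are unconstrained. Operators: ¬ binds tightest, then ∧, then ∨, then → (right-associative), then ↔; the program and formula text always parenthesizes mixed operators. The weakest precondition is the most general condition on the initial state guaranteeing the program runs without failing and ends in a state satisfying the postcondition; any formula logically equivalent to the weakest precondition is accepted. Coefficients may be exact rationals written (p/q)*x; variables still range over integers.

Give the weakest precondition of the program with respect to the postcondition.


Working backward. After the program, the postcondition ((1/3)*x + (x + n) < 0 ∧ n + 4 = 2*n - 1) ∨ (n ≠ n + n → acc - 1 ≠ -9) must hold; in canonical form it is (n + (4/3)*x < 0 ∧ n = 5) ∨ (n ≠ 0 → acc ≠ -8).
Then branch requires ((11/3)*n < 0 ∧ n = 5) ∨ (n ≠ 0 → acc ≠ -8); else branch requires (n + (4/3)*x < 0 ∧ n = 5) ∨ (n ≠ 0 → 2*n ≠ -8).
Before the if: ((n = -2 ∨ acc > 10) → (((11/3)*n < 0 ∧ n = 5) ∨ (n ≠ 0 → acc ≠ -8))) ∧ ((¬(n = -2 ∨ acc > 10)) → ((n + (4/3)*x < 0 ∧ n = 5) ∨ (n ≠ 0 → 2*n ≠ -8)))
Before n := n: ((n = -2 ∨ acc > 10) → (((11/3)*n < 0 ∧ n = 5) ∨ (n ≠ 0 → acc ≠ -8))) ∧ ((¬(n = -2 ∨ acc > 10)) → ((n + (4/3)*x < 0 ∧ n = 5) ∨ (n ≠ 0 → 2*n ≠ -8)))
Before x := 3*n - 1: ((n = -2 ∨ acc > 10) → (((11/3)*n < 0 ∧ n = 5) ∨ (n ≠ 0 → acc ≠ -8))) ∧ ((¬(n = -2 ∨ acc > 10)) → ((5*n < 4/3 ∧ n = 5) ∨ (n ≠ 0 → 2*n ≠ -8)))
Answer: WP = ((n = -2 ∨ acc > 10) → (((11/3)*n < 0 ∧ n = 5) ∨ (n ≠ 0 → acc ≠ -8))) ∧ ((¬(n = -2 ∨ acc > 10)) → ((5*n < 4/3 ∧ n = 5) ∨ (n ≠ 0 → 2*n ≠ -8)))


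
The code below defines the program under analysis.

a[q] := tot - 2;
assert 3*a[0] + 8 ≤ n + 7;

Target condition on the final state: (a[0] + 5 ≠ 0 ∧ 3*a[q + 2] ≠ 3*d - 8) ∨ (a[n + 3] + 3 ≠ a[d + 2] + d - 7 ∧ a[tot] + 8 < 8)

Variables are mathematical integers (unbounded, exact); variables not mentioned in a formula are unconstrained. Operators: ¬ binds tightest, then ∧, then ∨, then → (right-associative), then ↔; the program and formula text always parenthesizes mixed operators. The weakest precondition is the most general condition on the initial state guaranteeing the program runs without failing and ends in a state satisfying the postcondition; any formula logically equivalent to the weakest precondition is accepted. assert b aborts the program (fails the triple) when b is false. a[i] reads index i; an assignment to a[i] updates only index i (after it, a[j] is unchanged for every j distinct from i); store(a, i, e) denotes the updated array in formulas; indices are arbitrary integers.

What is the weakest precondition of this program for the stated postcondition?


Working backward. After the program, the postcondition (a[0] + 5 ≠ 0 ∧ 3*a[q + 2] ≠ 3*d - 8) ∨ (a[n + 3] + 3 ≠ a[d + 2] + d - 7 ∧ a[tot] + 8 < 8) must hold; in canonical form it is (a[0] ≠ -5 ∧ 3*a[q + 2] ≠ 3*d - 8) ∨ (a[n + 3] ≠ a[d + 2] + d - 10 ∧ a[tot] < 0).
Before assert 3*a[0] + 8 ≤ n + 7: 3*a[0] ≤ n - 1 ∧ ((a[0] ≠ -5 ∧ 3*a[q + 2] ≠ 3*d - 8) ∨ (a[n + 3] ≠ a[d + 2] + d - 10 ∧ a[tot] < 0))
Before a[q] := tot - 2: 3*store(a, q, tot - 2)[0] ≤ n - 1 ∧ ((store(a, q, tot - 2)[0] ≠ -5 ∧ 3*store(a, q, tot - 2)[q + 2] ≠ 3*d - 8) ∨ (store(a, q, tot - 2)[n + 3] ≠ store(a, q, tot - 2)[d + 2] + d - 10 ∧ store(a, q, tot - 2)[tot] < 0))
Answer: WP = 3*store(a, q, tot - 2)[0] ≤ n - 1 ∧ ((store(a, q, tot - 2)[0] ≠ -5 ∧ 3*store(a, q, tot - 2)[q + 2] ≠ 3*d - 8) ∨ (store(a, q, tot - 2)[n + 3] ≠ store(a, q, tot - 2)[d + 2] + d - 10 ∧ store(a, q, tot - 2)[tot] < 0))


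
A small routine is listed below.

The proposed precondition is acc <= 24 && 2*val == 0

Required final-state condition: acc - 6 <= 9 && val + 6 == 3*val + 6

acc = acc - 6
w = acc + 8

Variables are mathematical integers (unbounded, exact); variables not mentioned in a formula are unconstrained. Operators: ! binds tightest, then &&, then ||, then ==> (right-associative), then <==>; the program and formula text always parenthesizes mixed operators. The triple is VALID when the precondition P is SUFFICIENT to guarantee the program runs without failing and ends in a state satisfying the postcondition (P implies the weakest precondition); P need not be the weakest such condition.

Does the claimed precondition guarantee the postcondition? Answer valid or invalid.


Working backward. After the program, the postcondition acc - 6 <= 9 && val + 6 == 3*val + 6 must hold; in canonical form it is acc <= 15 && 2*val == 0.
Before w := acc + 8: acc <= 15 && 2*val == 0
Before acc := acc - 6: acc <= 21 && 2*val == 0
The weakest precondition is acc <= 21 && 2*val == 0.
Check whether acc <= 24 && 2*val == 0 implies it.
Countermodel: at the initial state acc = 22, val = 0, the precondition holds but the weakest precondition fails.
Answer: invalid


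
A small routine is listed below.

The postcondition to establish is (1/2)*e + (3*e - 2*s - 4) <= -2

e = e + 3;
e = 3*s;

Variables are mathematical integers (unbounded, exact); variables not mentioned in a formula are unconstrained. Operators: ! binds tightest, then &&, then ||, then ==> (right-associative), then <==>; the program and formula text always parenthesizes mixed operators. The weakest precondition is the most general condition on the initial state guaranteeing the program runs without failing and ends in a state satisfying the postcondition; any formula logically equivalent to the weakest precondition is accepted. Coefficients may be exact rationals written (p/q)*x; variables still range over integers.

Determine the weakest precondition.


Working backward. After the program, the postcondition (1/2)*e + (3*e - 2*s - 4) <= -2 must hold; in canonical form it is (7/2)*e <= 2*s + 2.
Before e := 3*s: (17/2)*s <= 2
Before e := e + 3: (17/2)*s <= 2
Answer: WP = (17/2)*s <= 2


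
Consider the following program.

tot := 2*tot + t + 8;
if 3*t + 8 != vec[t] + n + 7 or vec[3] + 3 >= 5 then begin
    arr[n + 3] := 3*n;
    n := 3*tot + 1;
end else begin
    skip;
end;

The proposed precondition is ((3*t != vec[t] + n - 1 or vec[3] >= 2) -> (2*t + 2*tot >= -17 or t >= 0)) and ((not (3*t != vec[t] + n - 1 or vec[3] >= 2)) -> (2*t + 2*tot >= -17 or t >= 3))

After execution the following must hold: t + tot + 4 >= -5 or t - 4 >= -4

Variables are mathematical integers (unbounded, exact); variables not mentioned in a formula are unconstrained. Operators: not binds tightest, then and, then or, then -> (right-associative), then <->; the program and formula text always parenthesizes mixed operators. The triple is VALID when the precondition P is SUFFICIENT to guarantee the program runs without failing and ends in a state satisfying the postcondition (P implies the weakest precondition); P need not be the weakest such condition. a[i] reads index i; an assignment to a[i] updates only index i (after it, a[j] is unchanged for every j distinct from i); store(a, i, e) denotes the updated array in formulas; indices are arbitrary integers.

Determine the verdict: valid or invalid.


Working backward. After the program, the postcondition t + tot + 4 >= -5 or t - 4 >= -4 must hold; in canonical form it is t + tot >= -9 or t >= 0.
Then branch requires t + tot >= -9 or t >= 0; else branch requires t + tot >= -9 or t >= 0.
Before the if: ((3*t != vec[t] + n - 1 or vec[3] >= 2) -> (t + tot >= -9 or t >= 0)) and ((not (3*t != vec[t] + n - 1 or vec[3] >= 2)) -> (t + tot >= -9 or t >= 0))
Before tot := 2*tot + t + 8: ((3*t != vec[t] + n - 1 or vec[3] >= 2) -> (2*t + 2*tot >= -17 or t >= 0)) and ((not (3*t != vec[t] + n - 1 or vec[3] >= 2)) -> (2*t + 2*tot >= -17 or t >= 0))
The weakest precondition is ((3*t != vec[t] + n - 1 or vec[3] >= 2) -> (2*t + 2*tot >= -17 or t >= 0)) and ((not (3*t != vec[t] + n - 1 or vec[3] >= 2)) -> (2*t + 2*tot >= -17 or t >= 0)).
Check whether ((3*t != vec[t] + n - 1 or vec[3] >= 2) -> (2*t + 2*tot >= -17 or t >= 0)) and ((not (3*t != vec[t] + n - 1 or vec[3] >= 2)) -> (2*t + 2*tot >= -17 or t >= 3)) implies it.
Every state satisfying the precondition satisfies the weakest precondition: the implication holds.
Answer: valid


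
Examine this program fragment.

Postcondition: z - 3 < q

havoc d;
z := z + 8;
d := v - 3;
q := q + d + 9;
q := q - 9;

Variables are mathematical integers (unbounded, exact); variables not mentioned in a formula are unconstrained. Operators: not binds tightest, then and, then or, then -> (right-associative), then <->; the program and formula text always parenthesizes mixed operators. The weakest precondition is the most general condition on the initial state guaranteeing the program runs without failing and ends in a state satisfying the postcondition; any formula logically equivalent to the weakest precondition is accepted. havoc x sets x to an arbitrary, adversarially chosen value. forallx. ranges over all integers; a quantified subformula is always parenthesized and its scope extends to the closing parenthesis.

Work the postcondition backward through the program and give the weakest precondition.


Working backward. After the program, the postcondition z - 3 < q must hold; in canonical form it is z < q + 3.
Before q := q - 9: z < q - 6
Before q := q + d + 9: z < d + q + 3
Before d := v - 3: z < q + v
Before z := z + 8: z < q + v - 8
Before havoc d: z < q + v - 8
Answer: WP = z < q + v - 8


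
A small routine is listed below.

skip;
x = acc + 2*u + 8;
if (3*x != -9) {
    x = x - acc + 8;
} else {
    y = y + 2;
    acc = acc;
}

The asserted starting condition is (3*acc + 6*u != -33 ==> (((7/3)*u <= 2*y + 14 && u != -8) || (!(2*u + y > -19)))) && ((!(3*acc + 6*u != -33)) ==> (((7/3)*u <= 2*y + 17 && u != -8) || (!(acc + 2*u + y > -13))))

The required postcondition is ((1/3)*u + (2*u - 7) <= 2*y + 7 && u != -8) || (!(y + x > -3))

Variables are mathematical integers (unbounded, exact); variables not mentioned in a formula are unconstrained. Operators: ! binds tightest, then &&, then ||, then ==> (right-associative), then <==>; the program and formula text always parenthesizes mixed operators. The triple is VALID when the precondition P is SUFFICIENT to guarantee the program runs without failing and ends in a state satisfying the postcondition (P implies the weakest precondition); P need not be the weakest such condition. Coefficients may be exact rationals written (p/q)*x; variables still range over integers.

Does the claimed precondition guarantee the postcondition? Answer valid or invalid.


Working backward. After the program, the postcondition ((1/3)*u + (2*u - 7) <= 2*y + 7 && u != -8) || (!(y + x > -3)) must hold; in canonical form it is ((7/3)*u <= 2*y + 14 && u != -8) || (!(x + y > -3)).
Then branch requires ((7/3)*u <= 2*y + 14 && u != -8) || (!(x + y > acc - 11)); else branch requires ((7/3)*u <= 2*y + 18 && u != -8) || (!(x + y > -5)).
Before the if: (3*x != -9 ==> (((7/3)*u <= 2*y + 14 && u != -8) || (!(x + y > acc - 11)))) && ((!(3*x != -9)) ==> (((7/3)*u <= 2*y + 18 && u != -8) || (!(x + y > -5))))
Before x := acc + 2*u + 8: (3*acc + 6*u != -33 ==> (((7/3)*u <= 2*y + 14 && u != -8) || (!(2*u + y > -19)))) && ((!(3*acc + 6*u != -33)) ==> (((7/3)*u <= 2*y + 18 && u != -8) || (!(acc + 2*u + y > -13))))
Before skip: (3*acc + 6*u != -33 ==> (((7/3)*u <= 2*y + 14 && u != -8) || (!(2*u + y > -19)))) && ((!(3*acc + 6*u != -33)) ==> (((7/3)*u <= 2*y + 18 && u != -8) || (!(acc + 2*u + y > -13))))
The weakest precondition is (3*acc + 6*u != -33 ==> (((7/3)*u <= 2*y + 14 && u != -8) || (!(2*u + y > -19)))) && ((!(3*acc + 6*u != -33)) ==> (((7/3)*u <= 2*y + 18 && u != -8) || (!(acc + 2*u + y > -13)))).
Check whether (3*acc + 6*u != -33 ==> (((7/3)*u <= 2*y + 14 && u != -8) || (!(2*u + y > -19)))) && ((!(3*acc + 6*u != -33)) ==> (((7/3)*u <= 2*y + 17 && u != -8) || (!(acc + 2*u + y > -13)))) implies it.
Every state satisfying the precondition satisfies the weakest precondition: the implication holds.
Answer: valid


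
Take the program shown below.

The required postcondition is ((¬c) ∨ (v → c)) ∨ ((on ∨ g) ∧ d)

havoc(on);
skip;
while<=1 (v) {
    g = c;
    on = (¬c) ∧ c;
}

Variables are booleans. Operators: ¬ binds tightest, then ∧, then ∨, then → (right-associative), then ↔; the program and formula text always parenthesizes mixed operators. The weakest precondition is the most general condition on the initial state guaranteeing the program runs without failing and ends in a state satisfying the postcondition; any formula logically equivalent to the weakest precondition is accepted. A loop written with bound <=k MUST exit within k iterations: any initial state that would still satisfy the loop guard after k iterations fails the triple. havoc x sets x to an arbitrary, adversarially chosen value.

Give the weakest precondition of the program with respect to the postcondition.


Working backward. After the program, the postcondition ((¬c) ∨ (v → c)) ∨ ((on ∨ g) ∧ d) must hold; in canonical form it is (¬c) ∨ (v → c) ∨ ((on ∨ g) ∧ d).
Before the loop (bound <=1), unroll the exhaustion recursion (WP_0 = exit-now case; WP_j = one more guarded iteration, up to j = 1):
  WP_0: (¬v) ∧ ((¬c) ∨ (v → c) ∨ ((on ∨ g) ∧ d))
  WP_1: (v → ((¬v) ∧ ((¬c) ∨ (v → c) ∨ (c ∧ d)))) ∧ ((¬v) → ((¬c) ∨ (v → c) ∨ ((on ∨ g) ∧ d)))
So before the loop: (v → ((¬v) ∧ ((¬c) ∨ (v → c) ∨ (c ∧ d)))) ∧ ((¬v) → ((¬c) ∨ (v → c) ∨ ((on ∨ g) ∧ d)))
Before skip: (v → ((¬v) ∧ ((¬c) ∨ (v → c) ∨ (c ∧ d)))) ∧ ((¬v) → ((¬c) ∨ (v → c) ∨ ((on ∨ g) ∧ d)))
Before havoc on: (v → ((¬v) ∧ ((¬c) ∨ (v → c) ∨ (c ∧ d)))) ∧ ((¬v) → ((¬c) ∨ (v → c) ∨ d)) ∧ ((¬v) → ((¬c) ∨ (v → c) ∨ (g ∧ d)))
Answer: WP = (v → ((¬v) ∧ ((¬c) ∨ (v → c) ∨ (c ∧ d)))) ∧ ((¬v) → ((¬c) ∨ (v → c) ∨ d)) ∧ ((¬v) → ((¬c) ∨ (v → c) ∨ (g ∧ d)))


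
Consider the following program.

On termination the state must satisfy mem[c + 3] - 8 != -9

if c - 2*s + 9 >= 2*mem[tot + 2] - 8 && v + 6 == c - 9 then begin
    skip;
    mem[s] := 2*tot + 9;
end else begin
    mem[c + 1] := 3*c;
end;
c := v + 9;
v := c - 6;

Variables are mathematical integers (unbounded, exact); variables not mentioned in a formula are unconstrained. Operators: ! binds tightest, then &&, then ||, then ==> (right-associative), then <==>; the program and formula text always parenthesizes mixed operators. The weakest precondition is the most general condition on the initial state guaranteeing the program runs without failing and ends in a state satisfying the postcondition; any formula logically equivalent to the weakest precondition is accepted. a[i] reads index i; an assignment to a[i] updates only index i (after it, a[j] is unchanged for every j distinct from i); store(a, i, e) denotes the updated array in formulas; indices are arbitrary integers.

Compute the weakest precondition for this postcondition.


Working backward. After the program, the postcondition mem[c + 3] - 8 != -9 must hold; in canonical form it is mem[c + 3] != -1.
Before v := c - 6: mem[c + 3] != -1
Before c := v + 9: mem[v + 12] != -1
Then branch requires store(mem, s, 2*tot + 9)[v + 12] != -1; else branch requires store(mem, c + 1, 3*c)[v + 12] != -1.
Before the if: ((c >= 2*mem[tot + 2] + 2*s - 17 && v == c - 15) ==> store(mem, s, 2*tot + 9)[v + 12] != -1) && ((!(c >= 2*mem[tot + 2] + 2*s - 17 && v == c - 15)) ==> store(mem, c + 1, 3*c)[v + 12] != -1)
Answer: WP = ((c >= 2*mem[tot + 2] + 2*s - 17 && v == c - 15) ==> store(mem, s, 2*tot + 9)[v + 12] != -1) && ((!(c >= 2*mem[tot + 2] + 2*s - 17 && v == c - 15)) ==> store(mem, c + 1, 3*c)[v + 12] != -1)


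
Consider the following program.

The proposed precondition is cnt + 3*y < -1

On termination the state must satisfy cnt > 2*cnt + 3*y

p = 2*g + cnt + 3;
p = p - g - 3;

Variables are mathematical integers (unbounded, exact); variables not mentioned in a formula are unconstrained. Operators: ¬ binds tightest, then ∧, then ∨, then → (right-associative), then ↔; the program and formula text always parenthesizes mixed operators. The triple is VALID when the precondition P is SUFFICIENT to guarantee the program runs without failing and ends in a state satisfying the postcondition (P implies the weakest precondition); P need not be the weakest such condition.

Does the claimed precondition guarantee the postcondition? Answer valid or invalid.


Working backward. After the program, the postcondition cnt > 2*cnt + 3*y must hold; in canonical form it is cnt + 3*y < 0.
Before p := p - g - 3: cnt + 3*y < 0
Before p := 2*g + cnt + 3: cnt + 3*y < 0
The weakest precondition is cnt + 3*y < 0.
Check whether cnt + 3*y < -1 implies it.
Every state satisfying the precondition satisfies the weakest precondition: the implication holds.
Answer: valid


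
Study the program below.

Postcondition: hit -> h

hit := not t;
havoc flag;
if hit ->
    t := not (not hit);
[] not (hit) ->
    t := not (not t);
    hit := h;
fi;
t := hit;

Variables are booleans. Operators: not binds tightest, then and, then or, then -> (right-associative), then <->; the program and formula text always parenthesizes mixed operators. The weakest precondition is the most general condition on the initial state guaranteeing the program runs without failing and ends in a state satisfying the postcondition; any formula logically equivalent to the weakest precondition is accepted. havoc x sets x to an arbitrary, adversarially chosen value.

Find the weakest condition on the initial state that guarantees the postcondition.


Working backward. After the program, hit -> h must hold.
Before t := hit: hit -> h
Then branch requires hit -> h; else branch requires true.
Before the if: hit -> (hit -> h)
Before havoc flag: hit -> (hit -> h)
Before hit := not t: (not t) -> ((not t) -> h)
Answer: WP = (not t) -> ((not t) -> h)


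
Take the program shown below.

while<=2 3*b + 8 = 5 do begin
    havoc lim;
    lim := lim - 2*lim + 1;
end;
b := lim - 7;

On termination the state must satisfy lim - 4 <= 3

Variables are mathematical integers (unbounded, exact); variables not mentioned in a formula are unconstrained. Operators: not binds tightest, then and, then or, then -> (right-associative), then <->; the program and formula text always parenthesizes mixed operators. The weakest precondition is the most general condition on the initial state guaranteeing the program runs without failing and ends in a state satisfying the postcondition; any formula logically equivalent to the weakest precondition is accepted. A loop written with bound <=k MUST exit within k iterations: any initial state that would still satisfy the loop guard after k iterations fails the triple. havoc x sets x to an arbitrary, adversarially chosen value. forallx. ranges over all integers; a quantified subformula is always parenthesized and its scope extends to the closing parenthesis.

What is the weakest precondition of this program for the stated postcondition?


Working backward. After the program, the postcondition lim - 4 <= 3 must hold; in canonical form it is lim <= 7.
Before b := lim - 7: lim <= 7
Before the loop (bound <=2), unroll the exhaustion recursion (WP_0 = exit-now case; WP_j = one more guarded iteration, up to j = 2):
  WP_0: (not (3*b = -3)) and lim <= 7
  WP_1: (3*b = -3 -> (forall lim_1. ((not (3*b = -3)) and lim_1 >= -6))) and ((not (3*b = -3)) -> lim <= 7)
  WP_2: (3*b = -3 -> (forall lim_2. ((3*b = -3 -> (forall lim_1. ((not (3*b = -3)) and lim_1 >= -6))) and ((not (3*b = -3)) -> lim_2 >= -6)))) and ((not (3*b = -3)) -> lim <= 7)
So before the loop: (3*b = -3 -> (forall lim_2. ((3*b = -3 -> (forall lim_1. ((not (3*b = -3)) and lim_1 >= -6))) and ((not (3*b = -3)) -> lim_2 >= -6)))) and ((not (3*b = -3)) -> lim <= 7)
Answer: WP = (3*b = -3 -> (forall lim_2. ((3*b = -3 -> (forall lim_1. ((not (3*b = -3)) and lim_1 >= -6))) and ((not (3*b = -3)) -> lim_2 >= -6)))) and ((not (3*b = -3)) -> lim <= 7)


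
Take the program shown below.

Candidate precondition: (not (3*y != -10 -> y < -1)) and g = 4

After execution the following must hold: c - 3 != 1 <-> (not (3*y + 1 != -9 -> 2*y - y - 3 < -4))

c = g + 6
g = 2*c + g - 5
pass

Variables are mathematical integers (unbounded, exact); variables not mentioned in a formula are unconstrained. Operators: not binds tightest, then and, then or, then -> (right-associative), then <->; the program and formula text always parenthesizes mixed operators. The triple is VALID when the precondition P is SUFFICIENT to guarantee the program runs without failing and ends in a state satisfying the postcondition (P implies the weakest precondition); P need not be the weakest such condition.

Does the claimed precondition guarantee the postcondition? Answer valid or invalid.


Working backward. After the program, the postcondition c - 3 != 1 <-> (not (3*y + 1 != -9 -> 2*y - y - 3 < -4)) must hold; in canonical form it is c != 4 <-> (not (3*y != -10 -> y < -1)).
Before skip: c != 4 <-> (not (3*y != -10 -> y < -1))
Before g := 2*c + g - 5: c != 4 <-> (not (3*y != -10 -> y < -1))
Before c := g + 6: g != -2 <-> (not (3*y != -10 -> y < -1))
The weakest precondition is g != -2 <-> (not (3*y != -10 -> y < -1)).
Check whether (not (3*y != -10 -> y < -1)) and g = 4 implies it.
Every state satisfying the precondition satisfies the weakest precondition: the implication holds.
Answer: valid


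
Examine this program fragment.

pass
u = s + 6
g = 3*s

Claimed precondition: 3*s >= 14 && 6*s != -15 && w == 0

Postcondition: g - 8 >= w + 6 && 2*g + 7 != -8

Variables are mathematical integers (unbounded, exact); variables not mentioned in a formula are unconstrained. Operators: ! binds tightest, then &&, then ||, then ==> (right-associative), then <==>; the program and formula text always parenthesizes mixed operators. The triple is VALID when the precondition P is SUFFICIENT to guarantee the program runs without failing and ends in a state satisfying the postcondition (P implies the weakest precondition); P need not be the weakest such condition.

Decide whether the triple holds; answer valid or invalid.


Working backward. After the program, the postcondition g - 8 >= w + 6 && 2*g + 7 != -8 must hold; in canonical form it is g >= w + 14 && 2*g != -15.
Before g := 3*s: 3*s >= w + 14 && 6*s != -15
Before u := s + 6: 3*s >= w + 14 && 6*s != -15
Before skip: 3*s >= w + 14 && 6*s != -15
The weakest precondition is 3*s >= w + 14 && 6*s != -15.
Check whether 3*s >= 14 && 6*s != -15 && w == 0 implies it.
Every state satisfying the precondition satisfies the weakest precondition: the implication holds.
Answer: valid
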